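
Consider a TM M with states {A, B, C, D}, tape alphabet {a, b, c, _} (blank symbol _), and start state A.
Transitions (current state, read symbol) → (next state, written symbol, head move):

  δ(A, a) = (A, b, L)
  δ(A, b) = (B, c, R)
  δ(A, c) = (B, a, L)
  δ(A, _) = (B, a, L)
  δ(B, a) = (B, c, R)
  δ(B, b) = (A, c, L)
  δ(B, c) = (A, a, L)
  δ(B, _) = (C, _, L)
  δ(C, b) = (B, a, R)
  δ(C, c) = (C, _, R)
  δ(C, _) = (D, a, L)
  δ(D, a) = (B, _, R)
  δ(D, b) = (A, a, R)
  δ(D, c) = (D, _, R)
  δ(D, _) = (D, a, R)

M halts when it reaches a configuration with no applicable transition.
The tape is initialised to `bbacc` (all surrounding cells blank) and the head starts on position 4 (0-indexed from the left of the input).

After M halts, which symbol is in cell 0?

A | ____bbac[c]   read c → write a, move L, go to B
B | ____bba[c]a   read c → write a, move L, go to A
A | ____bb[a]aa   read a → write b, move L, go to A
A | ____b[b]baa   read b → write c, move R, go to B
B | ____bc[b]aa   read b → write c, move L, go to A
A | ____b[c]caa   read c → write a, move L, go to B
B | ____[b]acaa   read b → write c, move L, go to A
A | ___[_]cacaa   read _ → write a, move L, go to B
B | __[_]acacaa   read _ → write _, move L, go to C
C | _[_]_acacaa   read _ → write a, move L, go to D
D | [_]a_acacaa   read _ → write a, move R, go to D
D | a[a]_acacaa   read a → write _, move R, go to B
B | a_[_]acacaa   read _ → write _, move L, go to C
C | a[_]_acacaa   read _ → write a, move L, go to D
D | [a]a_acacaa   read a → write _, move R, go to B
B | _[a]_acacaa   read a → write c, move R, go to B
B | _c[_]acacaa   read _ → write _, move L, go to C
C | _[c]_acacaa   read c → write _, move R, go to C
C | __[_]acacaa   read _ → write a, move L, go to D
D | _[_]aacacaa   read _ → write a, move R, go to D
D | _a[a]acacaa   read a → write _, move R, go to B
B | _a_[a]cacaa   read a → write c, move R, go to B
B | _a_c[c]acaa   read c → write a, move L, go to A
A | _a_[c]aacaa   read c → write a, move L, go to B
B | _a[_]aaacaa   read _ → write _, move L, go to C
C | _[a]_aaacaa
Cell 0 holds a when M halts.

a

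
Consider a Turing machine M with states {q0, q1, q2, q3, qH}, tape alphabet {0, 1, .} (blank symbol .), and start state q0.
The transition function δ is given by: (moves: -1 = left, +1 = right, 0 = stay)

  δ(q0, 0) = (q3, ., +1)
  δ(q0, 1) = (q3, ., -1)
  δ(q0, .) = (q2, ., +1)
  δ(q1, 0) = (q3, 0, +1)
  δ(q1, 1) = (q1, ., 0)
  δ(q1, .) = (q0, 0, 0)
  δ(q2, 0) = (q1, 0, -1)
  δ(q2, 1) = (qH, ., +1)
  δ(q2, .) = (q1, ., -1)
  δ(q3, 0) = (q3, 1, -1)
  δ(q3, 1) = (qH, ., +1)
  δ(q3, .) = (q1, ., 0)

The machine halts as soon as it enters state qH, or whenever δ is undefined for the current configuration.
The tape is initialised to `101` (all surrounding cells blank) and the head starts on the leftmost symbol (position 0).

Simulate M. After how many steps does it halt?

12

q0 | .[1]01   read 1 → write ., move -1, go to q3
q3 | [.].01   read . → write ., move 0, go to q1
q1 | [.].01   read . → write 0, move 0, go to q0
q0 | [0].01   read 0 → write ., move +1, go to q3
q3 | .[.]01   read . → write ., move 0, go to q1
q1 | .[.]01   read . → write 0, move 0, go to q0
q0 | .[0]01   read 0 → write ., move +1, go to q3
q3 | ..[0]1   read 0 → write 1, move -1, go to q3
q3 | .[.]11   read . → write ., move 0, go to q1
q1 | .[.]11   read . → write 0, move 0, go to q0
q0 | .[0]11   read 0 → write ., move +1, go to q3
q3 | ..[1]1   read 1 → write ., move +1, go to qH
qH | ...[1]
M halts after 12 transitions.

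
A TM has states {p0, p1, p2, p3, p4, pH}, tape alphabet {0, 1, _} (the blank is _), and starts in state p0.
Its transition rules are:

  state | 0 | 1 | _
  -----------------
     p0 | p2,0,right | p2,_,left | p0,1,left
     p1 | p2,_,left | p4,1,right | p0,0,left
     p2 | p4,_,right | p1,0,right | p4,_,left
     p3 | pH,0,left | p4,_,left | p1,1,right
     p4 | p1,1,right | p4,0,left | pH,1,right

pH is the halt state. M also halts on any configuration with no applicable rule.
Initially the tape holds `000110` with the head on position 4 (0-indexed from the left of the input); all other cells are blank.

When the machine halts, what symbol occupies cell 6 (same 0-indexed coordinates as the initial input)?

p0 | 0001[1]0_   read 1 → write _, move left, go to p2
p2 | 000[1]_0_   read 1 → write 0, move right, go to p1
p1 | 0000[_]0_   read _ → write 0, move left, go to p0
p0 | 000[0]00_   read 0 → write 0, move right, go to p2
p2 | 0000[0]0_   read 0 → write _, move right, go to p4
p4 | 0000_[0]_   read 0 → write 1, move right, go to p1
p1 | 0000_1[_]   read _ → write 0, move left, go to p0
p0 | 0000_[1]0   read 1 → write _, move left, go to p2
p2 | 0000[_]_0   read _ → write _, move left, go to p4
p4 | 000[0]__0   read 0 → write 1, move right, go to p1
p1 | 0001[_]_0   read _ → write 0, move left, go to p0
p0 | 000[1]0_0   read 1 → write _, move left, go to p2
p2 | 00[0]_0_0   read 0 → write _, move right, go to p4
p4 | 00_[_]0_0   read _ → write 1, move right, go to pH
pH | 00_1[0]_0
Cell 6 holds 0 when M halts.

0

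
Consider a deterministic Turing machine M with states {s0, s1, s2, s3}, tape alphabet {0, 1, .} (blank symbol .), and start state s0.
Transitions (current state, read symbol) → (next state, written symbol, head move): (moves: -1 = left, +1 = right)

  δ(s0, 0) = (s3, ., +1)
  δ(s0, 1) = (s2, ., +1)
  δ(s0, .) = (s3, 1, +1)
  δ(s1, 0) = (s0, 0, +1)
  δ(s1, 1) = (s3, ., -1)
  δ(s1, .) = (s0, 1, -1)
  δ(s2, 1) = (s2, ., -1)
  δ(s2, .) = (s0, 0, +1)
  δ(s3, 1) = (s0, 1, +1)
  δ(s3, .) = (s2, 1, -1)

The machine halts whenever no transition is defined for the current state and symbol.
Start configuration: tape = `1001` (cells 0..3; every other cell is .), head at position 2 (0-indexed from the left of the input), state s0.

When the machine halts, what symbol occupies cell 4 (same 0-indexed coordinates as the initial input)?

state=s0 head=2 tape=10[0]1..   (s0,0)→(s3,.,+1)
state=s3 head=3 tape=10.[1]..   (s3,1)→(s0,1,+1)
state=s0 head=4 tape=10.1[.].   (s0,.)→(s3,1,+1)
state=s3 head=5 tape=10.11[.]   (s3,.)→(s2,1,-1)
state=s2 head=4 tape=10.1[1]1   (s2,1)→(s2,.,-1)
state=s2 head=3 tape=10.[1].1   (s2,1)→(s2,.,-1)
state=s2 head=2 tape=10[.]..1   (s2,.)→(s0,0,+1)
state=s0 head=3 tape=100[.].1   (s0,.)→(s3,1,+1)
state=s3 head=4 tape=1001[.]1   (s3,.)→(s2,1,-1)
state=s2 head=3 tape=100[1]11   (s2,1)→(s2,.,-1)
state=s2 head=2 tape=10[0].11
Cell 4 holds 1 when M halts.

1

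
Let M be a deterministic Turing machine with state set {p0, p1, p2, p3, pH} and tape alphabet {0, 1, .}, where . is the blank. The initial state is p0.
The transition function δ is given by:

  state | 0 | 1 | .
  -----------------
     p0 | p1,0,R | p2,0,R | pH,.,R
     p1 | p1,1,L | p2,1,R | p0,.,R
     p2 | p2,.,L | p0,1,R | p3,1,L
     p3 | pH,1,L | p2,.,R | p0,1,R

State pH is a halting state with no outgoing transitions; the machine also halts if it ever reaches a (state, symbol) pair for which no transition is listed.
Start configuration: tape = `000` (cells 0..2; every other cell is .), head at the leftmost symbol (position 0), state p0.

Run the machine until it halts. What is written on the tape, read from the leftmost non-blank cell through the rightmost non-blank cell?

p0 | .[0]00...   read 0 → write 0, move R, go to p1
p1 | .0[0]0...   read 0 → write 1, move L, go to p1
p1 | .[0]10...   read 0 → write 1, move L, go to p1
p1 | [.]110...   read . → write ., move R, go to p0
p0 | .[1]10...   read 1 → write 0, move R, go to p2
p2 | .0[1]0...   read 1 → write 1, move R, go to p0
p0 | .01[0]...   read 0 → write 0, move R, go to p1
p1 | .010[.]..   read . → write ., move R, go to p0
p0 | .010.[.].   read . → write ., move R, go to pH
pH | .010..[.]
The non-blank tape span at halt is 010.

010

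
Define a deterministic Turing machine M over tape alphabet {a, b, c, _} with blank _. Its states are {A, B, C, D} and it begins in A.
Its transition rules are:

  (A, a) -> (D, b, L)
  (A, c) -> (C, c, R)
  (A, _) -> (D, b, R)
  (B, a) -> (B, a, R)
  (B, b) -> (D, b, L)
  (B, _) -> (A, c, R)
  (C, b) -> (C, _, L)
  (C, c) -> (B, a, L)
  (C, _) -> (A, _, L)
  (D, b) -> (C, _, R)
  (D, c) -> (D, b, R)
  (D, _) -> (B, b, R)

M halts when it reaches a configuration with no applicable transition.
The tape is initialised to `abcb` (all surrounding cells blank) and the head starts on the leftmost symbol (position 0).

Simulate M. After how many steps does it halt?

9

state=A head=0 tape=__[a]bcb   (A,a)→(D,b,L)
state=D head=-1 tape=_[_]bbcb   (D,_)→(B,b,R)
state=B head=0 tape=_b[b]bcb   (B,b)→(D,b,L)
state=D head=-1 tape=_[b]bbcb   (D,b)→(C,_,R)
state=C head=0 tape=__[b]bcb   (C,b)→(C,_,L)
state=C head=-1 tape=_[_]_bcb   (C,_)→(A,_,L)
state=A head=-2 tape=[_]__bcb   (A,_)→(D,b,R)
state=D head=-1 tape=b[_]_bcb   (D,_)→(B,b,R)
state=B head=0 tape=bb[_]bcb   (B,_)→(A,c,R)
state=A head=1 tape=bbc[b]cb
M halts after 9 transitions.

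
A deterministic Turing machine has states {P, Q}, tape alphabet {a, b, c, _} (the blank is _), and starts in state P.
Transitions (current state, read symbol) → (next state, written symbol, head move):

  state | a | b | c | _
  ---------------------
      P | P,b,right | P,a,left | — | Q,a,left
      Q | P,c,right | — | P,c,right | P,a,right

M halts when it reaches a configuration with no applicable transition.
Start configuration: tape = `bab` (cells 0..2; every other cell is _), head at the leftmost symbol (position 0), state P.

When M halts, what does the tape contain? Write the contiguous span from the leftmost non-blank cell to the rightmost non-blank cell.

state=P head=0 tape=__[b]ab_   (P,b)→(P,a,left)
state=P head=-1 tape=_[_]aab_   (P,_)→(Q,a,left)
state=Q head=-2 tape=[_]aaab_   (Q,_)→(P,a,right)
state=P head=-1 tape=a[a]aab_   (P,a)→(P,b,right)
state=P head=0 tape=ab[a]ab_   (P,a)→(P,b,right)
state=P head=1 tape=abb[a]b_   (P,a)→(P,b,right)
state=P head=2 tape=abbb[b]_   (P,b)→(P,a,left)
state=P head=1 tape=abb[b]a_   (P,b)→(P,a,left)
state=P head=0 tape=ab[b]aa_   (P,b)→(P,a,left)
state=P head=-1 tape=a[b]aaa_   (P,b)→(P,a,left)
state=P head=-2 tape=[a]aaaa_   (P,a)→(P,b,right)
state=P head=-1 tape=b[a]aaa_   (P,a)→(P,b,right)
state=P head=0 tape=bb[a]aa_   (P,a)→(P,b,right)
state=P head=1 tape=bbb[a]a_   (P,a)→(P,b,right)
state=P head=2 tape=bbbb[a]_   (P,a)→(P,b,right)
state=P head=3 tape=bbbbb[_]   (P,_)→(Q,a,left)
state=Q head=2 tape=bbbb[b]a
The non-blank tape span at halt is bbbbba.

bbbbba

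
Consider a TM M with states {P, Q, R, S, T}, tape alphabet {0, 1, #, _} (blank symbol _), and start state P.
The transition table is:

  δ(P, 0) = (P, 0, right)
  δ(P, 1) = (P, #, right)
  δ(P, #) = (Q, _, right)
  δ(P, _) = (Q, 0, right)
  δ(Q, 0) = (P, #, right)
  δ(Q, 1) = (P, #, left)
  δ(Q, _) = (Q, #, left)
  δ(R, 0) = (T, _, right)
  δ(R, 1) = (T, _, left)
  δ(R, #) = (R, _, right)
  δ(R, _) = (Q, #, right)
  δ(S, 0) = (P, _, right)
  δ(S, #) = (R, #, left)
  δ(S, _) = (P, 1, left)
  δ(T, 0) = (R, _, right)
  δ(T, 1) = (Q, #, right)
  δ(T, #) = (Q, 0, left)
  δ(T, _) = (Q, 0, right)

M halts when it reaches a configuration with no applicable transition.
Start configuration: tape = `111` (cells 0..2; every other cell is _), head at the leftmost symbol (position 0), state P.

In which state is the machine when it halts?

state=P head=0 tape=[1]11___   (P,1)→(P,#,right)
state=P head=1 tape=#[1]1___   (P,1)→(P,#,right)
state=P head=2 tape=##[1]___   (P,1)→(P,#,right)
state=P head=3 tape=###[_]__   (P,_)→(Q,0,right)
state=Q head=4 tape=###0[_]_   (Q,_)→(Q,#,left)
state=Q head=3 tape=###[0]#_   (Q,0)→(P,#,right)
state=P head=4 tape=####[#]_   (P,#)→(Q,_,right)
state=Q head=5 tape=####_[_]   (Q,_)→(Q,#,left)
state=Q head=4 tape=####[_]#   (Q,_)→(Q,#,left)
state=Q head=3 tape=###[#]##
No transition is defined for (Q, #); M halts in state Q.

Q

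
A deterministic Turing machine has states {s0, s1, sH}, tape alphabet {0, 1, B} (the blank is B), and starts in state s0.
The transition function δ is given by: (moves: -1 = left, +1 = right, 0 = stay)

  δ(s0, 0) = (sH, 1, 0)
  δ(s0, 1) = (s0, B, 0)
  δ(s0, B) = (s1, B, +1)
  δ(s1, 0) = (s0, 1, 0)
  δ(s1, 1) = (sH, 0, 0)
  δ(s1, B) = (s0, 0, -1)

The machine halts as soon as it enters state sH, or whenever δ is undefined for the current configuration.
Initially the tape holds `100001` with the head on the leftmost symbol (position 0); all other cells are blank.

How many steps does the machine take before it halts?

15

s0 | [1]00001   read 1 → write B, move 0, go to s0
s0 | [B]00001   read B → write B, move +1, go to s1
s1 | B[0]0001   read 0 → write 1, move 0, go to s0
s0 | B[1]0001   read 1 → write B, move 0, go to s0
s0 | B[B]0001   read B → write B, move +1, go to s1
s1 | BB[0]001   read 0 → write 1, move 0, go to s0
s0 | BB[1]001   read 1 → write B, move 0, go to s0
s0 | BB[B]001   read B → write B, move +1, go to s1
s1 | BBB[0]01   read 0 → write 1, move 0, go to s0
s0 | BBB[1]01   read 1 → write B, move 0, go to s0
s0 | BBB[B]01   read B → write B, move +1, go to s1
s1 | BBBB[0]1   read 0 → write 1, move 0, go to s0
s0 | BBBB[1]1   read 1 → write B, move 0, go to s0
s0 | BBBB[B]1   read B → write B, move +1, go to s1
s1 | BBBBB[1]   read 1 → write 0, move 0, go to sH
sH | BBBBB[0]
M halts after 15 transitions.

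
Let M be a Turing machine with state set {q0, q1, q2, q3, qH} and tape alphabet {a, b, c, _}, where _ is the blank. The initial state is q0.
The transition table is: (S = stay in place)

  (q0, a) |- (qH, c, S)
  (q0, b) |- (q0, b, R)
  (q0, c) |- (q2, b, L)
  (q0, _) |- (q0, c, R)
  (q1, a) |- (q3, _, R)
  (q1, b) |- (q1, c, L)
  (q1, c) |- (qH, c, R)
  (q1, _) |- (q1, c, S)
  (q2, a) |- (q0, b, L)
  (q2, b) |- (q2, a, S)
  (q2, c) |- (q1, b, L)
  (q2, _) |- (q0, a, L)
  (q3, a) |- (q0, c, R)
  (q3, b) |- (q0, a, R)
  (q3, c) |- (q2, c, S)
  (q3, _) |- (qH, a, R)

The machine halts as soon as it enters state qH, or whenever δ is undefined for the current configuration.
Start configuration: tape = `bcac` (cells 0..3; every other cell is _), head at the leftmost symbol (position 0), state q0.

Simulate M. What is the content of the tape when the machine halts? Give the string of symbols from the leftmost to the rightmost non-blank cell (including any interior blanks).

cbbcc

state=q0 head=0 tape=_[b]cac   (q0,b)→(q0,b,R)
state=q0 head=1 tape=_b[c]ac   (q0,c)→(q2,b,L)
state=q2 head=0 tape=_[b]bac   (q2,b)→(q2,a,S)
state=q2 head=0 tape=_[a]bac   (q2,a)→(q0,b,L)
state=q0 head=-1 tape=[_]bbac   (q0,_)→(q0,c,R)
state=q0 head=0 tape=c[b]bac   (q0,b)→(q0,b,R)
state=q0 head=1 tape=cb[b]ac   (q0,b)→(q0,b,R)
state=q0 head=2 tape=cbb[a]c   (q0,a)→(qH,c,S)
state=qH head=2 tape=cbb[c]c
The non-blank tape span at halt is cbbcc.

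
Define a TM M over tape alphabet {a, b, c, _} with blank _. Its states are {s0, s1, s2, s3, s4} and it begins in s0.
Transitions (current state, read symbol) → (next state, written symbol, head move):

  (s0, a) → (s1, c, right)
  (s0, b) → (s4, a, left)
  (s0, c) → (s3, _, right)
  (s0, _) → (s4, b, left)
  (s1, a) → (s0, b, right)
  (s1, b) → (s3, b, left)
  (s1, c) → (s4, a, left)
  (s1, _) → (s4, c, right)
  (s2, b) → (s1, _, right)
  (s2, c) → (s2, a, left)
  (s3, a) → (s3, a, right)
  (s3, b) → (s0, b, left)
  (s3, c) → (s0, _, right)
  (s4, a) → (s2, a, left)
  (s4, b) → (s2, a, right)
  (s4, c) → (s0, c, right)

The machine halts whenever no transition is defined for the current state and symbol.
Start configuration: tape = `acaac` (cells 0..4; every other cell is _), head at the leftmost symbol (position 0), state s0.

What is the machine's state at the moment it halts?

s0 | [a]caac__   read a → write c, move right, go to s1
s1 | c[c]aac__   read c → write a, move left, go to s4
s4 | [c]aaac__   read c → write c, move right, go to s0
s0 | c[a]aac__   read a → write c, move right, go to s1
s1 | cc[a]ac__   read a → write b, move right, go to s0
s0 | ccb[a]c__   read a → write c, move right, go to s1
s1 | ccbc[c]__   read c → write a, move left, go to s4
s4 | ccb[c]a__   read c → write c, move right, go to s0
s0 | ccbc[a]__   read a → write c, move right, go to s1
s1 | ccbcc[_]_   read _ → write c, move right, go to s4
s4 | ccbccc[_]
No transition is defined for (s4, _); M halts in state s4.

s4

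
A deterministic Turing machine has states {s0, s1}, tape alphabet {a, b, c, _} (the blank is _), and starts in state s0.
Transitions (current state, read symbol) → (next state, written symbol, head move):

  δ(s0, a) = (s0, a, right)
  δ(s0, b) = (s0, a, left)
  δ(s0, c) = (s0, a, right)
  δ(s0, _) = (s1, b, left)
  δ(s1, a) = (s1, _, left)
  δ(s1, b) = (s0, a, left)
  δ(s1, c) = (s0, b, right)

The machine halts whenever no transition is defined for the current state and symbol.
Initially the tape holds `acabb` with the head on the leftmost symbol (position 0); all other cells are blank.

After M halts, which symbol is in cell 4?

s0 | _[a]cabb_   read a → write a, move right, go to s0
s0 | _a[c]abb_   read c → write a, move right, go to s0
s0 | _aa[a]bb_   read a → write a, move right, go to s0
s0 | _aaa[b]b_   read b → write a, move left, go to s0
s0 | _aa[a]ab_   read a → write a, move right, go to s0
s0 | _aaa[a]b_   read a → write a, move right, go to s0
s0 | _aaaa[b]_   read b → write a, move left, go to s0
s0 | _aaa[a]a_   read a → write a, move right, go to s0
s0 | _aaaa[a]_   read a → write a, move right, go to s0
s0 | _aaaaa[_]   read _ → write b, move left, go to s1
s1 | _aaaa[a]b   read a → write _, move left, go to s1
s1 | _aaa[a]_b   read a → write _, move left, go to s1
s1 | _aa[a]__b   read a → write _, move left, go to s1
s1 | _a[a]___b   read a → write _, move left, go to s1
s1 | _[a]____b   read a → write _, move left, go to s1
s1 | [_]_____b
Cell 4 holds _ when M halts.

_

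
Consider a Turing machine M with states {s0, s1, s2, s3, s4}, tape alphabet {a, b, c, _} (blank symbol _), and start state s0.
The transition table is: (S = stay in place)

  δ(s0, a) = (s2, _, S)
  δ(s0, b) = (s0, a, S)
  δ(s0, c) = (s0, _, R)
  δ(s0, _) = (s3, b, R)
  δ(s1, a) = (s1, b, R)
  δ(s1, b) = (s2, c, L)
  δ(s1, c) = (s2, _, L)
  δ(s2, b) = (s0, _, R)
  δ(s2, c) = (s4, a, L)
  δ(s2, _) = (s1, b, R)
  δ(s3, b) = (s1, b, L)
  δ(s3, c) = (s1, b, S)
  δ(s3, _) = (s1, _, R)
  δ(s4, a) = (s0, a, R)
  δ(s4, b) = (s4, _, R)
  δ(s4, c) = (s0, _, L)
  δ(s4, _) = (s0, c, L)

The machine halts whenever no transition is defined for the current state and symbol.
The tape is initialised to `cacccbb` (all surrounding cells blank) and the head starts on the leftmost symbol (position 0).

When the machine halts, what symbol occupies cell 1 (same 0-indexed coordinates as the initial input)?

_

state=s0 head=0 tape=[c]acccbb___   (s0,c)→(s0,_,R)
state=s0 head=1 tape=_[a]cccbb___   (s0,a)→(s2,_,S)
state=s2 head=1 tape=_[_]cccbb___   (s2,_)→(s1,b,R)
state=s1 head=2 tape=_b[c]ccbb___   (s1,c)→(s2,_,L)
state=s2 head=1 tape=_[b]_ccbb___   (s2,b)→(s0,_,R)
state=s0 head=2 tape=__[_]ccbb___   (s0,_)→(s3,b,R)
state=s3 head=3 tape=__b[c]cbb___   (s3,c)→(s1,b,S)
state=s1 head=3 tape=__b[b]cbb___   (s1,b)→(s2,c,L)
state=s2 head=2 tape=__[b]ccbb___   (s2,b)→(s0,_,R)
state=s0 head=3 tape=___[c]cbb___   (s0,c)→(s0,_,R)
state=s0 head=4 tape=____[c]bb___   (s0,c)→(s0,_,R)
state=s0 head=5 tape=_____[b]b___   (s0,b)→(s0,a,S)
state=s0 head=5 tape=_____[a]b___   (s0,a)→(s2,_,S)
state=s2 head=5 tape=_____[_]b___   (s2,_)→(s1,b,R)
state=s1 head=6 tape=_____b[b]___   (s1,b)→(s2,c,L)
state=s2 head=5 tape=_____[b]c___   (s2,b)→(s0,_,R)
state=s0 head=6 tape=______[c]___   (s0,c)→(s0,_,R)
state=s0 head=7 tape=_______[_]__   (s0,_)→(s3,b,R)
state=s3 head=8 tape=_______b[_]_   (s3,_)→(s1,_,R)
state=s1 head=9 tape=_______b_[_]
Cell 1 holds _ when M halts.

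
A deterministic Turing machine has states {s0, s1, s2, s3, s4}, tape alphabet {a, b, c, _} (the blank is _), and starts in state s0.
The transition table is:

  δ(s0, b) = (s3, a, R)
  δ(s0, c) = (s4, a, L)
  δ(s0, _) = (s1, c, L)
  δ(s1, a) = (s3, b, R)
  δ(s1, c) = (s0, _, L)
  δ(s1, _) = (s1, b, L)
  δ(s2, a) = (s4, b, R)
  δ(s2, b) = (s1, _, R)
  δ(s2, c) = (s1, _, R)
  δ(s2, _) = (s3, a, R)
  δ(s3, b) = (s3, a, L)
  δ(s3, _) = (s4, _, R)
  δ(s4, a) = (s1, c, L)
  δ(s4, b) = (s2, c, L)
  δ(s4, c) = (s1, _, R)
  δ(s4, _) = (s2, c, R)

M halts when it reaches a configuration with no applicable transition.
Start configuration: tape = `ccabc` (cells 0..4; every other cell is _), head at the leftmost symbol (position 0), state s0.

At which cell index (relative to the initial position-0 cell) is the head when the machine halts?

0

state=s0 head=0 tape=_[c]cabc   (s0,c)→(s4,a,L)
state=s4 head=-1 tape=[_]acabc   (s4,_)→(s2,c,R)
state=s2 head=0 tape=c[a]cabc   (s2,a)→(s4,b,R)
state=s4 head=1 tape=cb[c]abc   (s4,c)→(s1,_,R)
state=s1 head=2 tape=cb_[a]bc   (s1,a)→(s3,b,R)
state=s3 head=3 tape=cb_b[b]c   (s3,b)→(s3,a,L)
state=s3 head=2 tape=cb_[b]ac   (s3,b)→(s3,a,L)
state=s3 head=1 tape=cb[_]aac   (s3,_)→(s4,_,R)
state=s4 head=2 tape=cb_[a]ac   (s4,a)→(s1,c,L)
state=s1 head=1 tape=cb[_]cac   (s1,_)→(s1,b,L)
state=s1 head=0 tape=c[b]bcac
At halt the head is at cell 0.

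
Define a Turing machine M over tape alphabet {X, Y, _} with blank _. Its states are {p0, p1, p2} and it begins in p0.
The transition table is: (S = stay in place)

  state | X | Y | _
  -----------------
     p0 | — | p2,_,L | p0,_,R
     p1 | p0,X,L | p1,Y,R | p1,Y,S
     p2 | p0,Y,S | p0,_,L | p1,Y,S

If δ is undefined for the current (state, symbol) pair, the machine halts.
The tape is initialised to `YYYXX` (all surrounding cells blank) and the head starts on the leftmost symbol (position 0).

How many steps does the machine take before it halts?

17

p0 | __[Y]YYXX   read Y → write _, move L, go to p2
p2 | _[_]_YYXX   read _ → write Y, move S, go to p1
p1 | _[Y]_YYXX   read Y → write Y, move R, go to p1
p1 | _Y[_]YYXX   read _ → write Y, move S, go to p1
p1 | _Y[Y]YYXX   read Y → write Y, move R, go to p1
p1 | _YY[Y]YXX   read Y → write Y, move R, go to p1
p1 | _YYY[Y]XX   read Y → write Y, move R, go to p1
p1 | _YYYY[X]X   read X → write X, move L, go to p0
p0 | _YYY[Y]XX   read Y → write _, move L, go to p2
p2 | _YY[Y]_XX   read Y → write _, move L, go to p0
p0 | _Y[Y]__XX   read Y → write _, move L, go to p2
p2 | _[Y]___XX   read Y → write _, move L, go to p0
p0 | [_]____XX   read _ → write _, move R, go to p0
p0 | _[_]___XX   read _ → write _, move R, go to p0
p0 | __[_]__XX   read _ → write _, move R, go to p0
p0 | ___[_]_XX   read _ → write _, move R, go to p0
p0 | ____[_]XX   read _ → write _, move R, go to p0
p0 | _____[X]X
M halts after 17 transitions.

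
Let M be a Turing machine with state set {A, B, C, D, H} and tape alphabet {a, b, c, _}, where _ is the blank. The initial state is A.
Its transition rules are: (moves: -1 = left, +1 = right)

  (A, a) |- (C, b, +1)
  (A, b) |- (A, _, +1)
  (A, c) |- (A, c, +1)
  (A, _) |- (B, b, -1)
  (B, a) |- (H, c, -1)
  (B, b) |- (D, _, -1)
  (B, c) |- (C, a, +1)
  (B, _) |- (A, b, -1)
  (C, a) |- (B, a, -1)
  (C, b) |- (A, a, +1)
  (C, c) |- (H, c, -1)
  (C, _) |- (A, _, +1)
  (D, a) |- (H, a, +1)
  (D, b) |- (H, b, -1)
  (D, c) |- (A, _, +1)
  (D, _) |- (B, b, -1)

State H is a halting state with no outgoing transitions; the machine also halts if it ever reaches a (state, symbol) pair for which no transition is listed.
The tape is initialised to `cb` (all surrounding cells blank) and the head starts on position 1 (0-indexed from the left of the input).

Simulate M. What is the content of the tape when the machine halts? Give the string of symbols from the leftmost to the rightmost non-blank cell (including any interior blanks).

acbbb

state=A head=1 tape=c[b]___   (A,b)→(A,_,+1)
state=A head=2 tape=c_[_]__   (A,_)→(B,b,-1)
state=B head=1 tape=c[_]b__   (B,_)→(A,b,-1)
state=A head=0 tape=[c]bb__   (A,c)→(A,c,+1)
state=A head=1 tape=c[b]b__   (A,b)→(A,_,+1)
state=A head=2 tape=c_[b]__   (A,b)→(A,_,+1)
state=A head=3 tape=c__[_]_   (A,_)→(B,b,-1)
state=B head=2 tape=c_[_]b_   (B,_)→(A,b,-1)
state=A head=1 tape=c[_]bb_   (A,_)→(B,b,-1)
state=B head=0 tape=[c]bbb_   (B,c)→(C,a,+1)
state=C head=1 tape=a[b]bb_   (C,b)→(A,a,+1)
state=A head=2 tape=aa[b]b_   (A,b)→(A,_,+1)
state=A head=3 tape=aa_[b]_   (A,b)→(A,_,+1)
state=A head=4 tape=aa__[_]   (A,_)→(B,b,-1)
state=B head=3 tape=aa_[_]b   (B,_)→(A,b,-1)
state=A head=2 tape=aa[_]bb   (A,_)→(B,b,-1)
state=B head=1 tape=a[a]bbb   (B,a)→(H,c,-1)
state=H head=0 tape=[a]cbbb
The non-blank tape span at halt is acbbb.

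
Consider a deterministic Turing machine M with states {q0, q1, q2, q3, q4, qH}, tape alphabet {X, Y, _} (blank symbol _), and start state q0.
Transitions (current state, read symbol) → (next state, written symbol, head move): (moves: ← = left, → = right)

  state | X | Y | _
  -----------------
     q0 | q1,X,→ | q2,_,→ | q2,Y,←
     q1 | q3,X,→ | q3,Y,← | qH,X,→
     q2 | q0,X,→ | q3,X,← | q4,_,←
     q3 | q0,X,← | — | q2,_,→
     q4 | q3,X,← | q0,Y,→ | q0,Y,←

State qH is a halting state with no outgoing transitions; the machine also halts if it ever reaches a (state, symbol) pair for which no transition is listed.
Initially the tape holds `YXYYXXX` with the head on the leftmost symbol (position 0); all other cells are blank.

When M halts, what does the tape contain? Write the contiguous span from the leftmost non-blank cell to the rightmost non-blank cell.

X_XXXXY

q0 | [Y]XYYXXX__   read Y → write _, move →, go to q2
q2 | _[X]YYXXX__   read X → write X, move →, go to q0
q0 | _X[Y]YXXX__   read Y → write _, move →, go to q2
q2 | _X_[Y]XXX__   read Y → write X, move ←, go to q3
q3 | _X[_]XXXX__   read _ → write _, move →, go to q2
q2 | _X_[X]XXX__   read X → write X, move →, go to q0
q0 | _X_X[X]XX__   read X → write X, move →, go to q1
q1 | _X_XX[X]X__   read X → write X, move →, go to q3
q3 | _X_XXX[X]__   read X → write X, move ←, go to q0
q0 | _X_XX[X]X__   read X → write X, move →, go to q1
q1 | _X_XXX[X]__   read X → write X, move →, go to q3
q3 | _X_XXXX[_]_   read _ → write _, move →, go to q2
q2 | _X_XXXX_[_]   read _ → write _, move ←, go to q4
q4 | _X_XXXX[_]_   read _ → write Y, move ←, go to q0
q0 | _X_XXX[X]Y_   read X → write X, move →, go to q1
q1 | _X_XXXX[Y]_   read Y → write Y, move ←, go to q3
q3 | _X_XXX[X]Y_   read X → write X, move ←, go to q0
q0 | _X_XX[X]XY_   read X → write X, move →, go to q1
q1 | _X_XXX[X]Y_   read X → write X, move →, go to q3
q3 | _X_XXXX[Y]_
The non-blank tape span at halt is X_XXXXY.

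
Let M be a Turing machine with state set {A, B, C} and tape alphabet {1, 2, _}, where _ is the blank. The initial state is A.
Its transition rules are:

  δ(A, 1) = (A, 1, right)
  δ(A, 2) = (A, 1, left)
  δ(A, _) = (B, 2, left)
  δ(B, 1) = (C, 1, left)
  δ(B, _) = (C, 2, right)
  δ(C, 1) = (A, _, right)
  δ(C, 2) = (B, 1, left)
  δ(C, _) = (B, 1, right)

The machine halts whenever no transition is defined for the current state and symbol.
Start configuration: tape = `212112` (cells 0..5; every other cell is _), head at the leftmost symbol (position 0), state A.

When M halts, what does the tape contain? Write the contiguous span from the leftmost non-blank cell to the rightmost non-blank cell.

A | __[2]12112   read 2 → write 1, move left, go to A
A | _[_]112112   read _ → write 2, move left, go to B
B | [_]2112112   read _ → write 2, move right, go to C
C | 2[2]112112   read 2 → write 1, move left, go to B
B | [2]1112112
The non-blank tape span at halt is 21112112.

21112112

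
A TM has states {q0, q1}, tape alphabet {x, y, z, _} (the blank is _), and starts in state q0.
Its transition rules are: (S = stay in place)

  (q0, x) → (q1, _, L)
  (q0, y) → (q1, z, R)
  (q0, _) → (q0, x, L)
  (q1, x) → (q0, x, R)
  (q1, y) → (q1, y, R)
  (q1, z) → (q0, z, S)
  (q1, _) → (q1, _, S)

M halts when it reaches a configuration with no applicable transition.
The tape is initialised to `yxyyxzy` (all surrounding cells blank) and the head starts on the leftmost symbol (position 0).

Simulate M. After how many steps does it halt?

5

state=q0 head=0 tape=[y]xyyxzy   (q0,y)→(q1,z,R)
state=q1 head=1 tape=z[x]yyxzy   (q1,x)→(q0,x,R)
state=q0 head=2 tape=zx[y]yxzy   (q0,y)→(q1,z,R)
state=q1 head=3 tape=zxz[y]xzy   (q1,y)→(q1,y,R)
state=q1 head=4 tape=zxzy[x]zy   (q1,x)→(q0,x,R)
state=q0 head=5 tape=zxzyx[z]y
M halts after 5 transitions.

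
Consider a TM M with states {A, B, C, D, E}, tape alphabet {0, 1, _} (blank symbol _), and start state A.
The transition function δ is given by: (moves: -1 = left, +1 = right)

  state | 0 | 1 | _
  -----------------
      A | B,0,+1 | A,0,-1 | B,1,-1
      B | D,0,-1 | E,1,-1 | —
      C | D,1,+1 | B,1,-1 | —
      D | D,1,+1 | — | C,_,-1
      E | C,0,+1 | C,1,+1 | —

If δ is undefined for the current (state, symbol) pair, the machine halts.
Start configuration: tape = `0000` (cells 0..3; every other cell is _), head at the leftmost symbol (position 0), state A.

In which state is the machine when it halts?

E

A | _[0]000_   read 0 → write 0, move +1, go to B
B | _0[0]00_   read 0 → write 0, move -1, go to D
D | _[0]000_   read 0 → write 1, move +1, go to D
D | _1[0]00_   read 0 → write 1, move +1, go to D
D | _11[0]0_   read 0 → write 1, move +1, go to D
D | _111[0]_   read 0 → write 1, move +1, go to D
D | _1111[_]   read _ → write _, move -1, go to C
C | _111[1]_   read 1 → write 1, move -1, go to B
B | _11[1]1_   read 1 → write 1, move -1, go to E
E | _1[1]11_   read 1 → write 1, move +1, go to C
C | _11[1]1_   read 1 → write 1, move -1, go to B
B | _1[1]11_   read 1 → write 1, move -1, go to E
E | _[1]111_   read 1 → write 1, move +1, go to C
C | _1[1]11_   read 1 → write 1, move -1, go to B
B | _[1]111_   read 1 → write 1, move -1, go to E
E | [_]1111_
No transition is defined for (E, _); M halts in state E.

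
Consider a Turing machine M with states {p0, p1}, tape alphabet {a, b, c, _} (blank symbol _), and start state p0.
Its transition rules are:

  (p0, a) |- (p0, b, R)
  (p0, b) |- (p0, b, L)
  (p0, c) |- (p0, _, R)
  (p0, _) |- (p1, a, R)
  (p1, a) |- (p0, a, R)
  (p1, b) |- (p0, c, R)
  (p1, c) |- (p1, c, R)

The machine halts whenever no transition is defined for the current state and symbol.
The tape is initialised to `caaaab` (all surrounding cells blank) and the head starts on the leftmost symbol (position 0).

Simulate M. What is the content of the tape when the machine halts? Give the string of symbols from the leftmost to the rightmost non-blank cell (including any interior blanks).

aaaaaca

state=p0 head=0 tape=[c]aaaab__   (p0,c)→(p0,_,R)
state=p0 head=1 tape=_[a]aaab__   (p0,a)→(p0,b,R)
state=p0 head=2 tape=_b[a]aab__   (p0,a)→(p0,b,R)
state=p0 head=3 tape=_bb[a]ab__   (p0,a)→(p0,b,R)
state=p0 head=4 tape=_bbb[a]b__   (p0,a)→(p0,b,R)
state=p0 head=5 tape=_bbbb[b]__   (p0,b)→(p0,b,L)
state=p0 head=4 tape=_bbb[b]b__   (p0,b)→(p0,b,L)
state=p0 head=3 tape=_bb[b]bb__   (p0,b)→(p0,b,L)
state=p0 head=2 tape=_b[b]bbb__   (p0,b)→(p0,b,L)
state=p0 head=1 tape=_[b]bbbb__   (p0,b)→(p0,b,L)
state=p0 head=0 tape=[_]bbbbb__   (p0,_)→(p1,a,R)
state=p1 head=1 tape=a[b]bbbb__   (p1,b)→(p0,c,R)
state=p0 head=2 tape=ac[b]bbb__   (p0,b)→(p0,b,L)
state=p0 head=1 tape=a[c]bbbb__   (p0,c)→(p0,_,R)
state=p0 head=2 tape=a_[b]bbb__   (p0,b)→(p0,b,L)
state=p0 head=1 tape=a[_]bbbb__   (p0,_)→(p1,a,R)
state=p1 head=2 tape=aa[b]bbb__   (p1,b)→(p0,c,R)
state=p0 head=3 tape=aac[b]bb__   (p0,b)→(p0,b,L)
state=p0 head=2 tape=aa[c]bbb__   (p0,c)→(p0,_,R)
state=p0 head=3 tape=aa_[b]bb__   (p0,b)→(p0,b,L)
state=p0 head=2 tape=aa[_]bbb__   (p0,_)→(p1,a,R)
state=p1 head=3 tape=aaa[b]bb__   (p1,b)→(p0,c,R)
state=p0 head=4 tape=aaac[b]b__   (p0,b)→(p0,b,L)
state=p0 head=3 tape=aaa[c]bb__   (p0,c)→(p0,_,R)
state=p0 head=4 tape=aaa_[b]b__   (p0,b)→(p0,b,L)
state=p0 head=3 tape=aaa[_]bb__   (p0,_)→(p1,a,R)
state=p1 head=4 tape=aaaa[b]b__   (p1,b)→(p0,c,R)
state=p0 head=5 tape=aaaac[b]__   (p0,b)→(p0,b,L)
state=p0 head=4 tape=aaaa[c]b__   (p0,c)→(p0,_,R)
state=p0 head=5 tape=aaaa_[b]__   (p0,b)→(p0,b,L)
state=p0 head=4 tape=aaaa[_]b__   (p0,_)→(p1,a,R)
state=p1 head=5 tape=aaaaa[b]__   (p1,b)→(p0,c,R)
state=p0 head=6 tape=aaaaac[_]_   (p0,_)→(p1,a,R)
state=p1 head=7 tape=aaaaaca[_]
The non-blank tape span at halt is aaaaaca.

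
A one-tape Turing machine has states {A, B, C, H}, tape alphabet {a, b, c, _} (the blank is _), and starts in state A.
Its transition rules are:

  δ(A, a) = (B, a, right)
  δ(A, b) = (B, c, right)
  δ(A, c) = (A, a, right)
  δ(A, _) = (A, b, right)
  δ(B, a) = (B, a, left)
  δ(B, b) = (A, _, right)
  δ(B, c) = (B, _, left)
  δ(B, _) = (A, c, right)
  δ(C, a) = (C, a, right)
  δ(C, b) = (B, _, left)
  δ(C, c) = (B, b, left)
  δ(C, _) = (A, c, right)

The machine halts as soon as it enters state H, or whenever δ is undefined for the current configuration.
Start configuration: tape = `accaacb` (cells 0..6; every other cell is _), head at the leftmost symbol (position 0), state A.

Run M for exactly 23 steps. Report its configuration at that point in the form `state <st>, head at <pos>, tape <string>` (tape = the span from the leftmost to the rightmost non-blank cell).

state=A head=0 tape=__[a]ccaacb   (A,a)→(B,a,right)
state=B head=1 tape=__a[c]caacb   (B,c)→(B,_,left)
state=B head=0 tape=__[a]_caacb   (B,a)→(B,a,left)
state=B head=-1 tape=_[_]a_caacb   (B,_)→(A,c,right)
state=A head=0 tape=_c[a]_caacb   (A,a)→(B,a,right)
state=B head=1 tape=_ca[_]caacb   (B,_)→(A,c,right)
state=A head=2 tape=_cac[c]aacb   (A,c)→(A,a,right)
state=A head=3 tape=_caca[a]acb   (A,a)→(B,a,right)
state=B head=4 tape=_cacaa[a]cb   (B,a)→(B,a,left)
state=B head=3 tape=_caca[a]acb   (B,a)→(B,a,left)
state=B head=2 tape=_cac[a]aacb   (B,a)→(B,a,left)
state=B head=1 tape=_ca[c]aaacb   (B,c)→(B,_,left)
state=B head=0 tape=_c[a]_aaacb   (B,a)→(B,a,left)
state=B head=-1 tape=_[c]a_aaacb   (B,c)→(B,_,left)
state=B head=-2 tape=[_]_a_aaacb   (B,_)→(A,c,right)
state=A head=-1 tape=c[_]a_aaacb   (A,_)→(A,b,right)
state=A head=0 tape=cb[a]_aaacb   (A,a)→(B,a,right)
state=B head=1 tape=cba[_]aaacb   (B,_)→(A,c,right)
state=A head=2 tape=cbac[a]aacb   (A,a)→(B,a,right)
state=B head=3 tape=cbaca[a]acb   (B,a)→(B,a,left)
state=B head=2 tape=cbac[a]aacb   (B,a)→(B,a,left)
state=B head=1 tape=cba[c]aaacb   (B,c)→(B,_,left)
state=B head=0 tape=cb[a]_aaacb   (B,a)→(B,a,left)
state=B head=-1 tape=c[b]a_aaacb
After 23 steps: state B, head at -1, tape cba_aaacb.

state B, head at -1, tape cba_aaacb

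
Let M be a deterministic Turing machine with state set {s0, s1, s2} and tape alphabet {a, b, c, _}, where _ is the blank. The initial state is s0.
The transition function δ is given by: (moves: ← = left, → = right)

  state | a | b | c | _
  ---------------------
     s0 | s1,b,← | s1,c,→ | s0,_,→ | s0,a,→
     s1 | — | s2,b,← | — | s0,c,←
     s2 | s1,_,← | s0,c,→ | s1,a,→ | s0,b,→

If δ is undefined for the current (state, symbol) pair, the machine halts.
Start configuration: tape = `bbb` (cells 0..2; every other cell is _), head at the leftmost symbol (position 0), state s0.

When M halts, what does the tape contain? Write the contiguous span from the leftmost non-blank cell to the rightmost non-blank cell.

s0 | __[b]bb   read b → write c, move →, go to s1
s1 | __c[b]b   read b → write b, move ←, go to s2
s2 | __[c]bb   read c → write a, move →, go to s1
s1 | __a[b]b   read b → write b, move ←, go to s2
s2 | __[a]bb   read a → write _, move ←, go to s1
s1 | _[_]_bb   read _ → write c, move ←, go to s0
s0 | [_]c_bb   read _ → write a, move →, go to s0
s0 | a[c]_bb   read c → write _, move →, go to s0
s0 | a_[_]bb   read _ → write a, move →, go to s0
s0 | a_a[b]b   read b → write c, move →, go to s1
s1 | a_ac[b]   read b → write b, move ←, go to s2
s2 | a_a[c]b   read c → write a, move →, go to s1
s1 | a_aa[b]   read b → write b, move ←, go to s2
s2 | a_a[a]b   read a → write _, move ←, go to s1
s1 | a_[a]_b
The non-blank tape span at halt is a_a_b.

a_a_b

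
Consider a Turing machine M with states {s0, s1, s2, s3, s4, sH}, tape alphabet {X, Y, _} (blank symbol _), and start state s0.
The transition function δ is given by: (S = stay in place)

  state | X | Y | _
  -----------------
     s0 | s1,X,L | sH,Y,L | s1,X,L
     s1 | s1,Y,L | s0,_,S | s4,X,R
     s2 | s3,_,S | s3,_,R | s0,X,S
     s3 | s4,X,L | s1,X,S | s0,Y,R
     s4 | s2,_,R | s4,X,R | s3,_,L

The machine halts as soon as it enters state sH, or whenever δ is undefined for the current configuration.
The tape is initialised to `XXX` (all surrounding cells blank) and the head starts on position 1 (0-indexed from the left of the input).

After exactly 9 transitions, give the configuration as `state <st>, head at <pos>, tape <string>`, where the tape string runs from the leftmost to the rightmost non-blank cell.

state s0, head at 2, tape XX__X

s0 | _X[X]X_   read X → write X, move L, go to s1
s1 | _[X]XX_   read X → write Y, move L, go to s1
s1 | [_]YXX_   read _ → write X, move R, go to s4
s4 | X[Y]XX_   read Y → write X, move R, go to s4
s4 | XX[X]X_   read X → write _, move R, go to s2
s2 | XX_[X]_   read X → write _, move S, go to s3
s3 | XX_[_]_   read _ → write Y, move R, go to s0
s0 | XX_Y[_]   read _ → write X, move L, go to s1
s1 | XX_[Y]X   read Y → write _, move S, go to s0
s0 | XX_[_]X
After 9 steps: state s0, head at 2, tape XX__X.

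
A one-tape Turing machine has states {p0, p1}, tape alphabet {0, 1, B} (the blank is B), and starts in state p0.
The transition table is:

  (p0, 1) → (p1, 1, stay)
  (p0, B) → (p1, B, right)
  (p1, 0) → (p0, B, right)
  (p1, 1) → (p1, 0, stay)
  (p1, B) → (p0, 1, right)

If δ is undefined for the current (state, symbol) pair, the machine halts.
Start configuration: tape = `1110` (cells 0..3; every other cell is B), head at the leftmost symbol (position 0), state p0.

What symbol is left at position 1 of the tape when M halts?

state=p0 head=0 tape=[1]110   (p0,1)→(p1,1,stay)
state=p1 head=0 tape=[1]110   (p1,1)→(p1,0,stay)
state=p1 head=0 tape=[0]110   (p1,0)→(p0,B,right)
state=p0 head=1 tape=B[1]10   (p0,1)→(p1,1,stay)
state=p1 head=1 tape=B[1]10   (p1,1)→(p1,0,stay)
state=p1 head=1 tape=B[0]10   (p1,0)→(p0,B,right)
state=p0 head=2 tape=BB[1]0   (p0,1)→(p1,1,stay)
state=p1 head=2 tape=BB[1]0   (p1,1)→(p1,0,stay)
state=p1 head=2 tape=BB[0]0   (p1,0)→(p0,B,right)
state=p0 head=3 tape=BBB[0]
Cell 1 holds B when M halts.

B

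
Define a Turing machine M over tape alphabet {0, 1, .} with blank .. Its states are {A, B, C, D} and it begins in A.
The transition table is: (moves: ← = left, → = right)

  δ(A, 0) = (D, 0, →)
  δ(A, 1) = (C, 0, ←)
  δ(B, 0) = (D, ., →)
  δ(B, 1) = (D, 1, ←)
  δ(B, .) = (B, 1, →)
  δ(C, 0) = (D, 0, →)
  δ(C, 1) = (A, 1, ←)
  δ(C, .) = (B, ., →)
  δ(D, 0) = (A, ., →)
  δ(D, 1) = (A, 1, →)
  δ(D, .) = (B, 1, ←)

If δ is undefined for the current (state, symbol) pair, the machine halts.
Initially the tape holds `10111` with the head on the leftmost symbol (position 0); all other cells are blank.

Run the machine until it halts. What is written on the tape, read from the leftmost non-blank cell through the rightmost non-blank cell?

state=A head=0 tape=.[1]0111   (A,1)→(C,0,←)
state=C head=-1 tape=[.]00111   (C,.)→(B,.,→)
state=B head=0 tape=.[0]0111   (B,0)→(D,.,→)
state=D head=1 tape=..[0]111   (D,0)→(A,.,→)
state=A head=2 tape=...[1]11   (A,1)→(C,0,←)
state=C head=1 tape=..[.]011   (C,.)→(B,.,→)
state=B head=2 tape=...[0]11   (B,0)→(D,.,→)
state=D head=3 tape=....[1]1   (D,1)→(A,1,→)
state=A head=4 tape=....1[1]   (A,1)→(C,0,←)
state=C head=3 tape=....[1]0   (C,1)→(A,1,←)
state=A head=2 tape=...[.]10
The non-blank tape span at halt is 10.

10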